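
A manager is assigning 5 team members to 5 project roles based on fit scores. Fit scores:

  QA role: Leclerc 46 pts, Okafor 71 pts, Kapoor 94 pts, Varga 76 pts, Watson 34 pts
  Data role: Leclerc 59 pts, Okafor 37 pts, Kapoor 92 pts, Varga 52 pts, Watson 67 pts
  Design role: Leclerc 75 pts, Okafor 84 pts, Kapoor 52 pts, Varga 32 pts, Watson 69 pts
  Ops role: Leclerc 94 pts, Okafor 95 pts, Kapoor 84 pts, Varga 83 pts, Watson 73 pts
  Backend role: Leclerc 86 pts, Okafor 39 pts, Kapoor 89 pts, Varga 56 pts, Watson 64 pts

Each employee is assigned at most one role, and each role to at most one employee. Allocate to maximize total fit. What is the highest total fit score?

Max total: 418 pts

Optimal: Leclerc→Backend role (86 pts), Okafor→Ops role (95 pts), Kapoor→Data role (92 pts), Varga→QA role (76 pts), Watson→Design role (69 pts) — total 86+95+92+76+69 = 418 pts.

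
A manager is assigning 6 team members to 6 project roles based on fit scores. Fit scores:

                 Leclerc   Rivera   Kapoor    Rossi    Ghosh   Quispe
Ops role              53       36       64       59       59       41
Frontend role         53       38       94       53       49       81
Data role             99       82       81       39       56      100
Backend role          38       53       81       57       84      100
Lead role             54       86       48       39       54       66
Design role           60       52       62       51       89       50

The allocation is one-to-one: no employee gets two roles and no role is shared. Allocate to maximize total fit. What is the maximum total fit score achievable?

Optimal: Leclerc→Data role (99 pts), Rivera→Lead role (86 pts), Kapoor→Frontend role (94 pts), Rossi→Ops role (59 pts), Ghosh→Design role (89 pts), Quispe→Backend role (100 pts) — total 99+86+94+59+89+100 = 527 pts.
Max-entry greedy (repeatedly take the single best remaining cell) gives 466 pts, worse by 61.
Next-best assignment: Leclerc→Data role, Rivera→Lead role, Kapoor→Backend role, Rossi→Ops role, Ghosh→Design role, Quispe→Frontend role = 495 pts.
Every other assignment is strictly worse.

Maximum total: 527 pts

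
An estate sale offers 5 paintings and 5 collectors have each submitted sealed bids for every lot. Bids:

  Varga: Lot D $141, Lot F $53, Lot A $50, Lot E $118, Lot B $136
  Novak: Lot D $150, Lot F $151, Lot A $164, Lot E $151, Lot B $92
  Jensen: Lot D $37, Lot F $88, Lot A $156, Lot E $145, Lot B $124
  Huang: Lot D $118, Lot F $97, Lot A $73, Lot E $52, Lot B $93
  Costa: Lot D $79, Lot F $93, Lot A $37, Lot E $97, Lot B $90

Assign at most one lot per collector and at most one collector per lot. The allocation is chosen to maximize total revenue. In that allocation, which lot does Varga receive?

Optimal: Varga→Lot B ($136), Novak→Lot F ($151), Jensen→Lot A ($156), Huang→Lot D ($118), Costa→Lot E ($97) — total 136+151+156+118+97 = $658.
Max-entry greedy (repeatedly take the single best remaining cell) gives $637, worse by 21.
No other one-to-one assignment exceeds $658.
Varga's own top lot is Lot D ($141), but forcing Varga→Lot D and reassigning the rest optimally gives only $638 — worse by 20.

Varga receives Lot B.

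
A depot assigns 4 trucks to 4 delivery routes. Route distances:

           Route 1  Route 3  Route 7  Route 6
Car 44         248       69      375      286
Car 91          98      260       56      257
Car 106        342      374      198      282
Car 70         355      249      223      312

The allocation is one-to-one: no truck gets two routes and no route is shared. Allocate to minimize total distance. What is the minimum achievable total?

Min total: 672 km

This is a one-to-one assignment (minimum-cost bipartite matching).
Optimal: Car 44→Route 3 (69 km), Car 91→Route 1 (98 km), Car 106→Route 6 (282 km), Car 70→Route 7 (223 km) — total 69+98+282+223 = 672 km.
Min-entry greedy (repeatedly take the single cheapest remaining cell) gives 762 km, worse by 90.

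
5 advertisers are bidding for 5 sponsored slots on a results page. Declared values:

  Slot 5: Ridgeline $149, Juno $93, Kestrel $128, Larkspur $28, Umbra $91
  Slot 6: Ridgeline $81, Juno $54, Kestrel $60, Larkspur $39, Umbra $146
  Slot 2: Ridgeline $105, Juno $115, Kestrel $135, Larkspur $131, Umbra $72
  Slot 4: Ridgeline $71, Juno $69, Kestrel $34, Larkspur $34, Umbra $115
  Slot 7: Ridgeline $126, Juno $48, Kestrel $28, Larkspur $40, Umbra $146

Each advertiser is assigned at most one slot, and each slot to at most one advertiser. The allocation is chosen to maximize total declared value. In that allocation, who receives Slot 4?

Juno receives Slot 4.

This is the linear assignment problem.
Optimal: Ridgeline→Slot 7 ($126), Juno→Slot 4 ($69), Kestrel→Slot 5 ($128), Larkspur→Slot 2 ($131), Umbra→Slot 6 ($146) — total 126+69+128+131+146 = $600.
Column-greedy (each slot in turn goes to its best remaining advertiser) gives $539, worse by 61.
Next-best assignment: Ridgeline→Slot 5, Juno→Slot 4, Kestrel→Slot 6, Larkspur→Slot 2, Umbra→Slot 7 = $555.
Every other assignment is strictly worse.
Juno's own top slot is Slot 2 ($115), but forcing Juno→Slot 2 and reassigning the rest optimally gives only $549 — worse by 51.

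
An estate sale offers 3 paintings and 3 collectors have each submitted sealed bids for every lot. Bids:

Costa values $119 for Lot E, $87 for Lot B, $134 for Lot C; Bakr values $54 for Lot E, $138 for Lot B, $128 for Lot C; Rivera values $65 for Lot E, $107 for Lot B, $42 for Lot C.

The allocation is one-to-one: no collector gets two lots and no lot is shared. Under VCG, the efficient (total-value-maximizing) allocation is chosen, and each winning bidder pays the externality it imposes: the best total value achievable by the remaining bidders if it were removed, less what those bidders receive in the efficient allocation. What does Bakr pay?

Bakr pays $15.

Efficient allocation: Costa→Lot E ($119), Bakr→Lot C ($128), Rivera→Lot B ($107); total welfare W = $354.
Bakr receives Lot C at value $128, so the others get W − 128 = $226.
Without Bakr: best allocation of the remaining 2 bidders over all 3 lots is Costa→Lot C ($134), Rivera→Lot B ($107), total $241.
VCG payment = (others' best without Bakr) − (others' welfare with Bakr) = 241 − 226 = $15.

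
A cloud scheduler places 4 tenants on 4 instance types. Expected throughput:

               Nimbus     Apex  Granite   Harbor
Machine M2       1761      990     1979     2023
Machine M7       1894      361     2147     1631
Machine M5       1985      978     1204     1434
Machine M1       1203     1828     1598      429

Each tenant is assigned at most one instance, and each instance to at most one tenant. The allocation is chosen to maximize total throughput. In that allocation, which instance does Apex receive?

Optimal: Nimbus→Machine M5 (1985 ops/s), Apex→Machine M1 (1828 ops/s), Granite→Machine M7 (2147 ops/s), Harbor→Machine M2 (2023 ops/s) — total 1985+1828+2147+2023 = 7983 ops/s.
Next-best assignment: Nimbus→Machine M5, Apex→Machine M1, Granite→Machine M2, Harbor→Machine M7 = 7423 ops/s.

Apex receives Machine M1.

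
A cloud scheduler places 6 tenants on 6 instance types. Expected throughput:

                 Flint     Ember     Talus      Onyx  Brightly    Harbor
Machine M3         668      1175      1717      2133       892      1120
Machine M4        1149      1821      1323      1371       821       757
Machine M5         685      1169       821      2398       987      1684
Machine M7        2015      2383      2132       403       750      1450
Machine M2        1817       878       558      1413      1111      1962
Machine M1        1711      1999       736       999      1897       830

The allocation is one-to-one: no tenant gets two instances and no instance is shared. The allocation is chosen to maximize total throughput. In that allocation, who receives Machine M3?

This is the linear assignment problem.
Optimal: Flint→Machine M7 (2015 ops/s), Ember→Machine M4 (1821 ops/s), Talus→Machine M3 (1717 ops/s), Onyx→Machine M5 (2398 ops/s), Brightly→Machine M1 (1897 ops/s), Harbor→Machine M2 (1962 ops/s) — total 2015+1821+1717+2398+1897+1962 = 11810 ops/s.
Max-entry greedy (repeatedly take the single best remaining cell) gives 11506 ops/s, worse by 304.
Swapping Harbor↔Onyx (Harbor→Machine M5 1684 ops/s, Onyx→Machine M2 1413 ops/s) loses 1263.
Every other assignment is strictly worse.
Talus's own top instance is Machine M7 (2132 ops/s), but forcing Talus→Machine M7 and reassigning the rest optimally gives only 11484 ops/s — worse by 326.

Talus receives Machine M3.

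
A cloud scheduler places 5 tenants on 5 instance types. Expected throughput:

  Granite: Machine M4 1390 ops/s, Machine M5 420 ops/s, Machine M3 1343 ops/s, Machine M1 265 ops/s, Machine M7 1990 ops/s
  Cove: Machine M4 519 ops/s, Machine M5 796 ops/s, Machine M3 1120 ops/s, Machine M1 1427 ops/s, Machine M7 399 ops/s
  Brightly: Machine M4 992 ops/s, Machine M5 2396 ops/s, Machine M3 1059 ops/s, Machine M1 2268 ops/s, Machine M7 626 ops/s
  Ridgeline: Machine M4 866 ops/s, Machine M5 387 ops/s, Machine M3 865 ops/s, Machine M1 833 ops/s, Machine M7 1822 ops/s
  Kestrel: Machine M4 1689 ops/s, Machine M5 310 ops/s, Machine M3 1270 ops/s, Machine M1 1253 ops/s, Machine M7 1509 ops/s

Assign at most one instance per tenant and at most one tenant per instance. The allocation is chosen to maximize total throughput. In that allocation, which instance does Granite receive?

Optimal: Granite→Machine M3 (1343 ops/s), Cove→Machine M1 (1427 ops/s), Brightly→Machine M5 (2396 ops/s), Ridgeline→Machine M7 (1822 ops/s), Kestrel→Machine M4 (1689 ops/s) — total 1343+1427+2396+1822+1689 = 8677 ops/s.
Max-entry greedy (repeatedly take the single best remaining cell) gives 8367 ops/s, worse by 310.
Next-best assignment: Granite→Machine M7, Cove→Machine M1, Brightly→Machine M5, Ridgeline→Machine M3, Kestrel→Machine M4 = 8367 ops/s.
Swapping Kestrel↔Granite (Kestrel→Machine M3 1270 ops/s, Granite→Machine M4 1390 ops/s) loses 372.
Every other assignment is strictly worse.
Granite's own top instance is Machine M7 (1990 ops/s), but forcing Granite→Machine M7 and reassigning the rest optimally gives only 8367 ops/s — worse by 310.

Granite receives Machine M3.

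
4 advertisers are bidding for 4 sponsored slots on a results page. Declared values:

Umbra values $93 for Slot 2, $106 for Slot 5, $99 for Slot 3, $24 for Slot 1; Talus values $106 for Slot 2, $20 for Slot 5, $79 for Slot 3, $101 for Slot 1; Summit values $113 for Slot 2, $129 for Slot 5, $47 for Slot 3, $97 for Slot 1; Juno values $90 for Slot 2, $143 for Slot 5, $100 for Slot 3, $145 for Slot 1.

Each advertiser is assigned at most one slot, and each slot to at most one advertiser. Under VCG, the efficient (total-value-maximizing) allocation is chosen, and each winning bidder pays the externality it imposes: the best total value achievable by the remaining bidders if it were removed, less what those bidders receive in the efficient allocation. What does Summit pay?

Summit pays $7.

Efficient allocation: Umbra→Slot 3 ($99), Talus→Slot 2 ($106), Summit→Slot 5 ($129), Juno→Slot 1 ($145); total welfare W = $479.
Summit receives Slot 5 at value $129, so the others get W − 129 = $350.
Without Summit: best allocation of the remaining 3 bidders over all 4 slots is Umbra→Slot 5 ($106), Talus→Slot 2 ($106), Juno→Slot 1 ($145), total $357.
VCG payment = (others' best without Summit) − (others' welfare with Summit) = 357 − 350 = $7.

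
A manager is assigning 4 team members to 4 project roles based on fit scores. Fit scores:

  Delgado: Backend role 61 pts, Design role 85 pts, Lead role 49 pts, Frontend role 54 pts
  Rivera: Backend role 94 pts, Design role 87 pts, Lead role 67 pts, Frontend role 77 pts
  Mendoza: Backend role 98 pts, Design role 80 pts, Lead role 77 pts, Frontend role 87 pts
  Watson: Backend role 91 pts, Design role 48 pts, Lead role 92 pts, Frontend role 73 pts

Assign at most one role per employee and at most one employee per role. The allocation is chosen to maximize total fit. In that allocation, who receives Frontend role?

Optimal: Delgado→Design role (85 pts), Rivera→Backend role (94 pts), Mendoza→Frontend role (87 pts), Watson→Lead role (92 pts) — total 85+94+87+92 = 358 pts.
Column-greedy (each role in turn goes to its best remaining employee) gives 331 pts, worse by 27.
Next-best assignment: Delgado→Design role, Rivera→Frontend role, Mendoza→Backend role, Watson→Lead role = 352 pts.
Every other assignment is strictly worse.
Mendoza's own top role is Backend role (98 pts), but forcing Mendoza→Backend role and reassigning the rest optimally gives only 352 pts — worse by 6.

Mendoza receives Frontend role.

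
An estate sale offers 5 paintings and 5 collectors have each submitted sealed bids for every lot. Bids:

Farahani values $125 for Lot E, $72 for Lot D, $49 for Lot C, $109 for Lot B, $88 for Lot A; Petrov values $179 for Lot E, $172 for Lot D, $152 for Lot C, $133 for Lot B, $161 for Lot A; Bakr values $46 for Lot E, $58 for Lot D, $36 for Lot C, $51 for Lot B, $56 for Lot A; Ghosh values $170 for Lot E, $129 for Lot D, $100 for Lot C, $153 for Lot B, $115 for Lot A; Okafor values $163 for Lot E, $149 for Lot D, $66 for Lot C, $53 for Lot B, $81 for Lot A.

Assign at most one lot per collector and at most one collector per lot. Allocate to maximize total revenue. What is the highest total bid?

Maximum total: $636

Optimal: Farahani→Lot B ($109), Petrov→Lot C ($152), Bakr→Lot A ($56), Ghosh→Lot E ($170), Okafor→Lot D ($149) — total 109+152+56+170+149 = $636.
Row-greedy (each collector in turn takes its best remaining lot) gives $572, worse by 64.
Swapping Bakr↔Farahani (Bakr→Lot B $51, Farahani→Lot A $88) loses 26.
No other one-to-one assignment exceeds $636.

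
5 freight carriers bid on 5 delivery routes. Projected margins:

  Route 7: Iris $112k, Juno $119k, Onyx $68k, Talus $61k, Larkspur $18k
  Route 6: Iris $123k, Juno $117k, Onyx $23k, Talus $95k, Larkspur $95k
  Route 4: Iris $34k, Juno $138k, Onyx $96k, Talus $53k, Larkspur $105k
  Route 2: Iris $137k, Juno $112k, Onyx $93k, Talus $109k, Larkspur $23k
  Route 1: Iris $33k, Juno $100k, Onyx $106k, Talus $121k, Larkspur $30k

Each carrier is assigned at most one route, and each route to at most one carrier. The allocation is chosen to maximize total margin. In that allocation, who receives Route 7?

Juno receives Route 7.

Optimal: Iris→Route 2 ($137k), Juno→Route 7 ($119k), Onyx→Route 4 ($96k), Talus→Route 1 ($121k), Larkspur→Route 6 ($95k) — total 137+119+96+121+95 = $568k.
Juno's own top route is Route 4 ($138k), but forcing Juno→Route 4 and reassigning the rest optimally gives only $560k — worse by 8.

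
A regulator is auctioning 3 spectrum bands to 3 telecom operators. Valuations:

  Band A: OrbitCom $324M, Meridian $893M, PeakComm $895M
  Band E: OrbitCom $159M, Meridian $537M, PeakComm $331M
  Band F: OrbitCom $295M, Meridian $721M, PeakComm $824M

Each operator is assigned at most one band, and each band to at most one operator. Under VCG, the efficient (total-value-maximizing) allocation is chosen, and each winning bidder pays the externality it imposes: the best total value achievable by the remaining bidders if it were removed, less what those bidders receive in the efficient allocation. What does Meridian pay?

Efficient allocation: OrbitCom→Band E ($159M), Meridian→Band A ($893M), PeakComm→Band F ($824M); total welfare W = $1876M.
Meridian receives Band A at value $893M, so the others get W − 893 = $983M.
Without Meridian: best allocation of the remaining 2 bidders over all 3 bands is OrbitCom→Band F ($295M), PeakComm→Band A ($895M), total $1190M.
VCG payment = (others' best without Meridian) − (others' welfare with Meridian) = 1190 − 983 = $207M.

Meridian pays $207M.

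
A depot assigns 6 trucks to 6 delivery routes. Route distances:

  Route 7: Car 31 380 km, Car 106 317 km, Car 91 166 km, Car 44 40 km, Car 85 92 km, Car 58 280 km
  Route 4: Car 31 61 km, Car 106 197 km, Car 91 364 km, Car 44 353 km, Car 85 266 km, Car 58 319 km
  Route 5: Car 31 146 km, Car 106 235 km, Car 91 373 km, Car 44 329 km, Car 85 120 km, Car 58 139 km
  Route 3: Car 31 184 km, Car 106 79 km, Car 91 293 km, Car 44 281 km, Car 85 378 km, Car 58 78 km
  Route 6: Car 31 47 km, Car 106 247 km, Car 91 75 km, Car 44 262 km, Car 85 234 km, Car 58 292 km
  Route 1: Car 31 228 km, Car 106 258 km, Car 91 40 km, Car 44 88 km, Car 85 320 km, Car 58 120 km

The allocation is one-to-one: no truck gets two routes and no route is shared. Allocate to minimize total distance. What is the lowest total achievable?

Treat this as an assignment problem: match each truck to one route.
Optimal: Car 31→Route 4 (61 km), Car 106→Route 3 (79 km), Car 91→Route 6 (75 km), Car 44→Route 7 (40 km), Car 85→Route 5 (120 km), Car 58→Route 1 (120 km) — total 61+79+75+40+120+120 = 495 km.
Next-best assignment: Car 31→Route 6, Car 106→Route 4, Car 91→Route 1, Car 44→Route 7, Car 85→Route 5, Car 58→Route 3 = 522 km.
Swapping Car 31↔Car 44 (Car 31→Route 7 380 km, Car 44→Route 4 353 km) adds 632.

Minimum total: 495 km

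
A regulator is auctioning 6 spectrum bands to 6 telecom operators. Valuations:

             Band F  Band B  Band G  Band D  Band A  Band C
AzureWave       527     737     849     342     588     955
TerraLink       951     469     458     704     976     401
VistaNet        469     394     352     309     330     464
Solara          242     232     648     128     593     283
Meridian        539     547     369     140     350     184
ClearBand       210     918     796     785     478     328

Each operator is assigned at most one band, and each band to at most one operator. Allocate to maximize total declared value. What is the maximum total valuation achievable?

Max total: $4380M

Optimal: AzureWave→Band C ($955M), TerraLink→Band A ($976M), VistaNet→Band F ($469M), Solara→Band G ($648M), Meridian→Band B ($547M), ClearBand→Band D ($785M) — total 955+976+469+648+547+785 = $4380M.
Column-greedy (each band in turn goes to its best remaining operator) gives $3804M, worse by 576.
Swapping TerraLink↔Solara (TerraLink→Band G $458M, Solara→Band A $593M) loses 573.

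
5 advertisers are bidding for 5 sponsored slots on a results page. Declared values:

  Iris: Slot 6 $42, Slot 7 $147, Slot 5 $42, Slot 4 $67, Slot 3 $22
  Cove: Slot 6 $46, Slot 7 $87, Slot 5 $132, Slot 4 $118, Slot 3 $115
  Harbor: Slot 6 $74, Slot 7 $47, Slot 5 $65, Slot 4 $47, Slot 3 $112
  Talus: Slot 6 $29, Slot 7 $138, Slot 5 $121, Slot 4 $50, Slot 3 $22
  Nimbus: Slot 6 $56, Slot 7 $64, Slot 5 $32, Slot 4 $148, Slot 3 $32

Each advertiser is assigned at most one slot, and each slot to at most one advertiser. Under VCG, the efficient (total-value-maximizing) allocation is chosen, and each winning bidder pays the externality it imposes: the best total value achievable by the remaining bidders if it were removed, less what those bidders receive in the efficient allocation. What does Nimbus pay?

Nimbus pays $41.

Efficient allocation: Iris→Slot 7 ($147), Cove→Slot 3 ($115), Harbor→Slot 6 ($74), Talus→Slot 5 ($121), Nimbus→Slot 4 ($148); total welfare W = $605.
Nimbus receives Slot 4 at value $148, so the others get W − 148 = $457.
Without Nimbus: best allocation of the remaining 4 bidders over all 5 slots is Iris→Slot 7 ($147), Cove→Slot 4 ($118), Harbor→Slot 3 ($112), Talus→Slot 5 ($121), total $498.
VCG payment = (others' best without Nimbus) − (others' welfare with Nimbus) = 498 − 457 = $41.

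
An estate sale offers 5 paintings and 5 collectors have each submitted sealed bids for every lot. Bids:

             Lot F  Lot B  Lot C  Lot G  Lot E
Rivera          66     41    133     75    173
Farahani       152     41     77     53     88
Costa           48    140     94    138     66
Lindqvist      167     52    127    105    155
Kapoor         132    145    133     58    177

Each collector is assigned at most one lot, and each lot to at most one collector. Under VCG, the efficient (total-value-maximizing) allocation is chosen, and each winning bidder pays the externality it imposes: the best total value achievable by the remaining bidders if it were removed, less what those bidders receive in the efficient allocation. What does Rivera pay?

Rivera pays $34.

Efficient allocation: Rivera→Lot E ($173), Farahani→Lot F ($152), Costa→Lot G ($138), Lindqvist→Lot C ($127), Kapoor→Lot B ($145); total welfare W = $735.
Rivera receives Lot E at value $173, so the others get W − 173 = $562.
Without Rivera: best allocation of the remaining 4 bidders over all 5 lots is Farahani→Lot F ($152), Costa→Lot B ($140), Lindqvist→Lot C ($127), Kapoor→Lot E ($177), total $596.
VCG payment = (others' best without Rivera) − (others' welfare with Rivera) = 596 − 562 = $34.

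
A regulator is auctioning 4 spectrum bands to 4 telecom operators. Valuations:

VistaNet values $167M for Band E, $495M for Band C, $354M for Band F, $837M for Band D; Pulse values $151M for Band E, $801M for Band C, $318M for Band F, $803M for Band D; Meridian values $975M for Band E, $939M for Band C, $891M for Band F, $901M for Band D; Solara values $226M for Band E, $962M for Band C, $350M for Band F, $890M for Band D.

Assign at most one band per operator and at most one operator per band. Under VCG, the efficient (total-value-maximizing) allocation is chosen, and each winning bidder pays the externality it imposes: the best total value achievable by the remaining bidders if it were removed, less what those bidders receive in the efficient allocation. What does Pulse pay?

Pulse pays $483M.

Efficient allocation: VistaNet→Band F ($354M), Pulse→Band D ($803M), Meridian→Band E ($975M), Solara→Band C ($962M); total welfare W = $3094M.
Pulse receives Band D at value $803M, so the others get W − 803 = $2291M.
Without Pulse: best allocation of the remaining 3 bidders over all 4 bands is VistaNet→Band D ($837M), Meridian→Band E ($975M), Solara→Band C ($962M), total $2774M.
VCG payment = (others' best without Pulse) − (others' welfare with Pulse) = 2774 − 2291 = $483M.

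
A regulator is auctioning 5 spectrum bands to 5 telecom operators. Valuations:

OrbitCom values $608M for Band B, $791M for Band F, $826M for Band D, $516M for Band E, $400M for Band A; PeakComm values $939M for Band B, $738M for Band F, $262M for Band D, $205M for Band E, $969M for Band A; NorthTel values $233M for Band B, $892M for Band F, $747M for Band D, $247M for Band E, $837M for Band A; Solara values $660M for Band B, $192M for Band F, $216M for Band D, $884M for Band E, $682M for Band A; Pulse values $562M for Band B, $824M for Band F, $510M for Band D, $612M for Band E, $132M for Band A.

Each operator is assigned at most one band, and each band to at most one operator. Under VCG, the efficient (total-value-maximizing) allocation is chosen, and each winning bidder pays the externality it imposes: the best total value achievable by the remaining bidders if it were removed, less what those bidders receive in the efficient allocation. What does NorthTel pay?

Efficient allocation: OrbitCom→Band D ($826M), PeakComm→Band B ($939M), NorthTel→Band A ($837M), Solara→Band E ($884M), Pulse→Band F ($824M); total welfare W = $4310M.
NorthTel receives Band A at value $837M, so the others get W − 837 = $3473M.
Without NorthTel: best allocation of the remaining 4 bidders over all 5 bands is OrbitCom→Band D ($826M), PeakComm→Band A ($969M), Solara→Band E ($884M), Pulse→Band F ($824M), total $3503M.
VCG payment = (others' best without NorthTel) − (others' welfare with NorthTel) = 3503 − 3473 = $30M.

NorthTel pays $30M.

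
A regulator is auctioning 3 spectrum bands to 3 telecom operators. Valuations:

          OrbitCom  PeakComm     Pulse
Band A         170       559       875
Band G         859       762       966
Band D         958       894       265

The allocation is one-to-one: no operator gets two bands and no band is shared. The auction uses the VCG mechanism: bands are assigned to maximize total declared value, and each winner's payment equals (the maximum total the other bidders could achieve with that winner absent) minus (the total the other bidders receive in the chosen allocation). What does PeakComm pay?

Efficient allocation: OrbitCom→Band G ($859M), PeakComm→Band D ($894M), Pulse→Band A ($875M); total welfare W = $2628M.
PeakComm receives Band D at value $894M, so the others get W − 894 = $1734M.
Without PeakComm: best allocation of the remaining 2 bidders over all 3 bands is OrbitCom→Band D ($958M), Pulse→Band G ($966M), total $1924M.
VCG payment = (others' best without PeakComm) − (others' welfare with PeakComm) = 1924 − 1734 = $190M.

PeakComm pays $190M.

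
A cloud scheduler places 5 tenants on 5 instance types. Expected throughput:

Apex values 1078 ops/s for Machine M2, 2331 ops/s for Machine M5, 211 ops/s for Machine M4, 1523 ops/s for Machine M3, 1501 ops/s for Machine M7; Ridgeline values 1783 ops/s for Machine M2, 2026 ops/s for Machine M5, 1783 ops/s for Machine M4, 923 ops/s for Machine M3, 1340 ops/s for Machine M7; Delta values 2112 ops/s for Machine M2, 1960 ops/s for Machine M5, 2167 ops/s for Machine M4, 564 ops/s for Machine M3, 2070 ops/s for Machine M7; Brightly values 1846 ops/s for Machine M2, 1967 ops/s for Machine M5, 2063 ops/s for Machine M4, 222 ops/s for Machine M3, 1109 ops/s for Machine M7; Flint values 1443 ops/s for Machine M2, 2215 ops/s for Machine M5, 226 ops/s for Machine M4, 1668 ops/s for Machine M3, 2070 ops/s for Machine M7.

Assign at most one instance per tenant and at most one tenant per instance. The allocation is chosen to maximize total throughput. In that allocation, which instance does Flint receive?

Flint receives Machine M3.

Optimal: Apex→Machine M5 (2331 ops/s), Ridgeline→Machine M2 (1783 ops/s), Delta→Machine M7 (2070 ops/s), Brightly→Machine M4 (2063 ops/s), Flint→Machine M3 (1668 ops/s) — total 2331+1783+2070+2063+1668 = 9915 ops/s.
Column-greedy (each instance in turn goes to its best remaining tenant) gives 9514 ops/s, worse by 401.
Next-best assignment: Apex→Machine M3, Ridgeline→Machine M5, Delta→Machine M2, Brightly→Machine M4, Flint→Machine M7 = 9794 ops/s.
No other one-to-one assignment exceeds 9915 ops/s.
Flint's own top instance is Machine M5 (2215 ops/s), but forcing Flint→Machine M5 and reassigning the rest optimally gives only 9654 ops/s — worse by 261.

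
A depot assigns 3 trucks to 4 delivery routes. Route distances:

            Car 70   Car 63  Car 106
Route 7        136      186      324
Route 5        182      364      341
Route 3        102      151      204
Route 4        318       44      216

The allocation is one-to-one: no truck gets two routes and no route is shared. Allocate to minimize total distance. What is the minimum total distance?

Treat this as an assignment problem: match each truck to one route.
Optimal: Car 70→Route 7 (136 km), Car 63→Route 4 (44 km), Car 106→Route 3 (204 km) — total 136+44+204 = 384 km.
Min-entry greedy (repeatedly take the single cheapest remaining cell) gives 470 km, worse by 86.
Next-best assignment: Car 70→Route 5, Car 63→Route 4, Car 106→Route 3 = 430 km.
Swapping Car 63↔Car 70 (Car 63→Route 7 186 km, Car 70→Route 4 318 km) adds 324.

Min total: 384 km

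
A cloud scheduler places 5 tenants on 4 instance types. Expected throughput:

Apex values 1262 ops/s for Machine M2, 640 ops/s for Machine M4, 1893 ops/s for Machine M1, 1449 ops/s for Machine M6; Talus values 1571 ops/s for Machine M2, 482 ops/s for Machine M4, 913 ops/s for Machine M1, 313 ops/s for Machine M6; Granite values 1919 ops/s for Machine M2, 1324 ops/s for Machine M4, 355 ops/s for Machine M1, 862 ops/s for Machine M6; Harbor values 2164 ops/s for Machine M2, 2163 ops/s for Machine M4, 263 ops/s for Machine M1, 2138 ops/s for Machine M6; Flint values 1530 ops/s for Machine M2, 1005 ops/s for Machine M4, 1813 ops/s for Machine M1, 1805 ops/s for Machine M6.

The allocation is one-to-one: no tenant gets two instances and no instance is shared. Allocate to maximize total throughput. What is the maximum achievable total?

Maximum total: 7780 ops/s

Optimal: Granite→Machine M2 (1919 ops/s), Harbor→Machine M4 (2163 ops/s), Apex→Machine M1 (1893 ops/s), Flint→Machine M6 (1805 ops/s) — total 1919+2163+1893+1805 = 7780 ops/s.
Row-greedy (each tenant in turn takes its best remaining instance) gives 6926 ops/s, worse by 854.
Swapping Flint↔Apex (Flint→Machine M1 1813 ops/s, Apex→Machine M6 1449 ops/s) loses 436.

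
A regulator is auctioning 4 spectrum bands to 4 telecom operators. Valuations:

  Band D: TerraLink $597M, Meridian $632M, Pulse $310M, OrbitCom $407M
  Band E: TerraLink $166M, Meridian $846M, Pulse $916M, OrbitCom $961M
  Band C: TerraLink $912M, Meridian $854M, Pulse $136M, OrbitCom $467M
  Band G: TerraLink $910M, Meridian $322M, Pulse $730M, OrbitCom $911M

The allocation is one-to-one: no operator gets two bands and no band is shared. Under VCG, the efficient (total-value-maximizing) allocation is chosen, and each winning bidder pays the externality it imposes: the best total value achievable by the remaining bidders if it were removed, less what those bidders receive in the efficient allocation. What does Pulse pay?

Efficient allocation: TerraLink→Band C ($912M), Meridian→Band D ($632M), Pulse→Band E ($916M), OrbitCom→Band G ($911M); total welfare W = $3371M.
Pulse receives Band E at value $916M, so the others get W − 916 = $2455M.
Without Pulse: best allocation of the remaining 3 bidders over all 4 bands is TerraLink→Band G ($910M), Meridian→Band C ($854M), OrbitCom→Band E ($961M), total $2725M.
VCG payment = (others' best without Pulse) − (others' welfare with Pulse) = 2725 − 2455 = $270M.

Pulse pays $270M.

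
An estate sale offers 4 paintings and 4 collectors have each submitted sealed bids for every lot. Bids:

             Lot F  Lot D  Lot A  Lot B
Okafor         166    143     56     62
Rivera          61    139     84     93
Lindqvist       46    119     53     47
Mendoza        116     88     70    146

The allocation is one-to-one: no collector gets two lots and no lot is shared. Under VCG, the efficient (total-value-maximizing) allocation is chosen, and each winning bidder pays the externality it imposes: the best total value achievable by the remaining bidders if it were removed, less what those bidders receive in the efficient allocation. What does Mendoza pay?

Efficient allocation: Okafor→Lot F ($166), Rivera→Lot A ($84), Lindqvist→Lot D ($119), Mendoza→Lot B ($146); total welfare W = $515.
Mendoza receives Lot B at value $146, so the others get W − 146 = $369.
Without Mendoza: best allocation of the remaining 3 bidders over all 4 lots is Okafor→Lot F ($166), Rivera→Lot B ($93), Lindqvist→Lot D ($119), total $378.
VCG payment = (others' best without Mendoza) − (others' welfare with Mendoza) = 378 − 369 = $9.

Mendoza pays $9.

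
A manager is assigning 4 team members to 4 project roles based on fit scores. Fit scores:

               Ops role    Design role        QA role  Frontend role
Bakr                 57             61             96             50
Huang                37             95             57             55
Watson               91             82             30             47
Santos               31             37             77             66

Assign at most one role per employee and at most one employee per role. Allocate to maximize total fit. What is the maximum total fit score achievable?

Maximum total: 348 pts

Optimal: Bakr→QA role (96 pts), Huang→Design role (95 pts), Watson→Ops role (91 pts), Santos→Frontend role (66 pts) — total 96+95+91+66 = 348 pts.
Next-best assignment: Bakr→Frontend role, Huang→Design role, Watson→Ops role, Santos→QA role = 313 pts.
Checked against all permutations: 348 pts is optimal.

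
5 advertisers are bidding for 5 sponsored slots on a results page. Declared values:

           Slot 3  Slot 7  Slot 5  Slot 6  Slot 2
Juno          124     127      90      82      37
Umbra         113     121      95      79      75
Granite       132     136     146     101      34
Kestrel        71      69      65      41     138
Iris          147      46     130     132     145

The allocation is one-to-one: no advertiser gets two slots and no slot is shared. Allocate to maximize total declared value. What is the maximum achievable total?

Treat this as an assignment problem: match each advertiser to one slot.
Optimal: Juno→Slot 3 ($124), Umbra→Slot 7 ($121), Granite→Slot 5 ($146), Kestrel→Slot 2 ($138), Iris→Slot 6 ($132) — total 124+121+146+138+132 = $661.
Max-entry greedy (repeatedly take the single best remaining cell) gives $637, worse by 24.
Next-best assignment: Juno→Slot 7, Umbra→Slot 3, Granite→Slot 5, Kestrel→Slot 2, Iris→Slot 6 = $656.
Every other assignment is strictly worse.

Max total: $661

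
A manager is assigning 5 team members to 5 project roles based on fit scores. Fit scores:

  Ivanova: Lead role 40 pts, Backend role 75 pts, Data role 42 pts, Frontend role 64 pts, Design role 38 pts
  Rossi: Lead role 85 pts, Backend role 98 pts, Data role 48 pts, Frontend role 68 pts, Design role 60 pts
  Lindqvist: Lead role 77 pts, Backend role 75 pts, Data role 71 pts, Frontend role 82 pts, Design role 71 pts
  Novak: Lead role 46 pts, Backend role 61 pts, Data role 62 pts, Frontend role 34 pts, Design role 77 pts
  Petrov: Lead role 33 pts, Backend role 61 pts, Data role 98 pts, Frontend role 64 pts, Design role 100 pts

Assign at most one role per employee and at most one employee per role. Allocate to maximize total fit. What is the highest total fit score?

Maximum total: 417 pts

Optimal: Ivanova→Backend role (75 pts), Rossi→Lead role (85 pts), Lindqvist→Frontend role (82 pts), Novak→Design role (77 pts), Petrov→Data role (98 pts) — total 75+85+82+77+98 = 417 pts.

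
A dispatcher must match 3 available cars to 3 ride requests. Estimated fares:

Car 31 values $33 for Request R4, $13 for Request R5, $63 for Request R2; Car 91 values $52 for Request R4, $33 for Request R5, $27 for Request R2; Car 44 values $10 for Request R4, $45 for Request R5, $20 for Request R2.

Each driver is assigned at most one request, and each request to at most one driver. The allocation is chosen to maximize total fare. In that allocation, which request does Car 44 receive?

This is a one-to-one assignment (maximum-weight bipartite matching).
Optimal: Car 31→Request R2 ($63), Car 91→Request R4 ($52), Car 44→Request R5 ($45) — total 63+52+45 = $160.
Next-best assignment: Car 31→Request R2, Car 91→Request R5, Car 44→Request R4 = $106.
Checked against all permutations: $160 is optimal.

Car 44 receives Request R5.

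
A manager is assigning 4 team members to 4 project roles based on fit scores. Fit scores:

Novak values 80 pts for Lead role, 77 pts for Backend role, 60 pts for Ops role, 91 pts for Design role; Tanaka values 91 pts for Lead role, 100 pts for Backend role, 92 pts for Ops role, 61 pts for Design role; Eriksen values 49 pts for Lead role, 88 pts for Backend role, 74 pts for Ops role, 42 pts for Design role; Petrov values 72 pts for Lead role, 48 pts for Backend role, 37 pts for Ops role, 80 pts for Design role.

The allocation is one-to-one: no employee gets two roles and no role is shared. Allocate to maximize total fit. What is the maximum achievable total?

Max total: 343 pts

Optimal: Novak→Design role (91 pts), Tanaka→Ops role (92 pts), Eriksen→Backend role (88 pts), Petrov→Lead role (72 pts) — total 91+92+88+72 = 343 pts.
Row-greedy (each employee in turn takes its best remaining role) gives 337 pts, worse by 6.
Swapping Eriksen↔Tanaka (Eriksen→Ops role 74 pts, Tanaka→Backend role 100 pts) loses 6.
Every other assignment is strictly worse.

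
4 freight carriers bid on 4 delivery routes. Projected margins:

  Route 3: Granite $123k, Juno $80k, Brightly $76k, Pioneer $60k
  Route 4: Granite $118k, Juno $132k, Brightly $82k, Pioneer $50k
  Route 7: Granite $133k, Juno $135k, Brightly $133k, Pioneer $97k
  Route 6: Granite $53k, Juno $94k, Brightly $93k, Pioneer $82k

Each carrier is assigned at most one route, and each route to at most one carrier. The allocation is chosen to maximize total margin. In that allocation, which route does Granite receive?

Optimal: Granite→Route 3 ($123k), Juno→Route 4 ($132k), Brightly→Route 7 ($133k), Pioneer→Route 6 ($82k) — total 123+132+133+82 = $470k.
Max-entry greedy (repeatedly take the single best remaining cell) gives $401k, worse by 69.
Checked against all permutations: $470k is optimal.
Granite's own top route is Route 7 ($133k), but forcing Granite→Route 7 and reassigning the rest optimally gives only $423k — worse by 47.

Granite receives Route 3.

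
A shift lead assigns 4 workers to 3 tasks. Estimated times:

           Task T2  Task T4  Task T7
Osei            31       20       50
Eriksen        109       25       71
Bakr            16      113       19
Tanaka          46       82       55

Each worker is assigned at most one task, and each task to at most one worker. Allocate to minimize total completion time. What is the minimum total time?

Minimum total: 75 min

Treat this as an assignment problem: match each worker to one task.
Optimal: Osei→Task T2 (31 min), Eriksen→Task T4 (25 min), Bakr→Task T7 (19 min) — total 31+25+19 = 75 min.
Min-entry greedy (repeatedly take the single cheapest remaining cell) gives 91 min, worse by 16.
Next-best assignment: Tanaka→Task T2, Osei→Task T4, Bakr→Task T7 = 85 min.
Swapping Bakr↔Osei (Bakr→Task T2 16 min, Osei→Task T7 50 min) adds 16.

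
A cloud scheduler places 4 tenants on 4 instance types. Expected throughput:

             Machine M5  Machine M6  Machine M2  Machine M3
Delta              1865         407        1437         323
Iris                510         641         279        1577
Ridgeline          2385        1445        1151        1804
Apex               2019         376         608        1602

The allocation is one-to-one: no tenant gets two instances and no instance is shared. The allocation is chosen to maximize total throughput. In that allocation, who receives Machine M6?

Optimal: Delta→Machine M2 (1437 ops/s), Iris→Machine M3 (1577 ops/s), Ridgeline→Machine M6 (1445 ops/s), Apex→Machine M5 (2019 ops/s) — total 1437+1577+1445+2019 = 6478 ops/s.
Row-greedy (each tenant in turn takes its best remaining instance) gives 5495 ops/s, worse by 983.
No other one-to-one assignment exceeds 6478 ops/s.
Ridgeline's own top instance is Machine M5 (2385 ops/s), but forcing Ridgeline→Machine M5 and reassigning the rest optimally gives only 6065 ops/s — worse by 413.

Ridgeline receives Machine M6.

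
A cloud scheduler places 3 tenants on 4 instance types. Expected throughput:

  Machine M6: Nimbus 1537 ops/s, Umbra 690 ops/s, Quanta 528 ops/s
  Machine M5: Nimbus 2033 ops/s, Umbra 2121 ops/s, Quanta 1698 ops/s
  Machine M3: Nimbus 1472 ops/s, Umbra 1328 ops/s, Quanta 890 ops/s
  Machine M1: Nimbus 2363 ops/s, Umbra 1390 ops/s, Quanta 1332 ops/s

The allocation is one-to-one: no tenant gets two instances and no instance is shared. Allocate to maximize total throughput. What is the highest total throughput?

Optimal: Nimbus→Machine M1 (2363 ops/s), Umbra→Machine M3 (1328 ops/s), Quanta→Machine M5 (1698 ops/s) — total 2363+1328+1698 = 5389 ops/s.
Column-greedy (each instance in turn goes to its best remaining tenant) gives 4548 ops/s, worse by 841.
Next-best assignment: Nimbus→Machine M1, Umbra→Machine M5, Quanta→Machine M3 = 5374 ops/s.

Maximum total: 5389 ops/s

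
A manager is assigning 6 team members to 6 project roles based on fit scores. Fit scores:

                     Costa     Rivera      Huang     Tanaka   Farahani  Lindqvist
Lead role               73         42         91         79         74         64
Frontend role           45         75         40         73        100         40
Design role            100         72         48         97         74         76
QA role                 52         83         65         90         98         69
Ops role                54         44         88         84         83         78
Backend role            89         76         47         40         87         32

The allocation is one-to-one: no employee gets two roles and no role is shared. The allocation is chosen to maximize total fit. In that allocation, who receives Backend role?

Costa receives Backend role.

Optimal: Costa→Backend role (89 pts), Rivera→QA role (83 pts), Huang→Lead role (91 pts), Tanaka→Design role (97 pts), Farahani→Frontend role (100 pts), Lindqvist→Ops role (78 pts) — total 89+83+91+97+100+78 = 538 pts.
Row-greedy (each employee in turn takes its best remaining role) gives 490 pts, worse by 48.
Costa's own top role is Design role (100 pts), but forcing Costa→Design role and reassigning the rest optimally gives only 535 pts — worse by 3.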